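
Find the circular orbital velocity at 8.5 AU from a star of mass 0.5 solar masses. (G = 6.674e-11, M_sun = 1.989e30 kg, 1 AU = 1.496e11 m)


v = sqrt(GM/r) = sqrt(6.674e-11 * 9.945e+29 / 1.272e+12) = 7224.7069

7224.7069 m/s


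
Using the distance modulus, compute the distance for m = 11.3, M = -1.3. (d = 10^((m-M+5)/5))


d = 10^((m - M + 5)/5) = 10^((11.3 - -1.3 + 5)/5) = 3311.3112

3311.3112 pc


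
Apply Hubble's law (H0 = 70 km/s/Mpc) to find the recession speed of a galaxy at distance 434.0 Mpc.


v = H0 * d = 70 * 434.0 = 30380.0

30380.0 km/s


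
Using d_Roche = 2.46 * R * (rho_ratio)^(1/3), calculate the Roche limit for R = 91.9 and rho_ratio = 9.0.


d_Roche = 2.46 * 91.9 * 9.0^(1/3) = 470.2529

470.2529


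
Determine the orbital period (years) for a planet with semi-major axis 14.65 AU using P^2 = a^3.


P = a^(3/2) = 14.65^1.5 = 56.0733

56.0733 years


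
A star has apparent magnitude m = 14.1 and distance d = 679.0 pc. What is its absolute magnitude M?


M = m - 5*log10(d) + 5 = 14.1 - 5*log10(679.0) + 5 = 4.9407

4.9407


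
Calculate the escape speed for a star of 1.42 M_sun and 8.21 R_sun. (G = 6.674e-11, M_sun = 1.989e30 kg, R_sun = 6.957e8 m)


M = 1.42 * 1.989e30 kg = 2.82438e+30 kg; R = 8.21 * 6.957e8 m = 5.711697e+09 m. v_esc = sqrt(2GM/R) = sqrt(2 * 6.674e-11 * 2.82438e+30 / 5.711697e+09) = 256913.5928

256913.5928 m/s


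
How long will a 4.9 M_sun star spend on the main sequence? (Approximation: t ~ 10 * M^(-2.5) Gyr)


t = 10 * M^(-2.5) = 10 * 4.9^(-2.5) = 0.1882

0.1882 Gyr


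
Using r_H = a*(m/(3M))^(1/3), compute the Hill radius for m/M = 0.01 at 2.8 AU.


r_H = a * (m/3M)^(1/3) = 2.8 * (0.01/3)^(1/3) = 0.4183

0.4183 AU


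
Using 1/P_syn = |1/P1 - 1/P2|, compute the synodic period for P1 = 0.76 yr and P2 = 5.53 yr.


1/P_syn = |1/P1 - 1/P2| = |1/0.76 - 1/5.53| => P_syn = 0.8811

0.8811 years


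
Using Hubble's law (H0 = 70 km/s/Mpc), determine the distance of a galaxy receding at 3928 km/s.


d = v / H0 = 3928 / 70 = 56.1143

56.1143 Mpc


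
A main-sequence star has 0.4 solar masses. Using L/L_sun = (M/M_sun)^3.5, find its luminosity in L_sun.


L/L_sun = (M/M_sun)^3.5 = 0.4^3.5 = 0.0405

0.0405 L_sun


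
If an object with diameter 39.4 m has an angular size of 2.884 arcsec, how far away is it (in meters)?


D = size / theta_rad, theta_rad = 2.884 * pi/(180*3600) = 1.398e-05, D = 2.818e+06

2.818e+06 m


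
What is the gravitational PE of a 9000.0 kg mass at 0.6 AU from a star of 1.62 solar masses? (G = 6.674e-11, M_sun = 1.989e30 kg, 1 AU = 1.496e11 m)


M = 1.62 * 1.989e30 kg = 3.22218e+30 kg; r = 0.6 AU * 1.496e11 m/AU = 8.976e+10 m. U = -GM*m/r = -(6.674e-11 * 3.22218e+30 * 9000.0) / 8.976e+10 = -2.156e+13

-2.156e+13 J


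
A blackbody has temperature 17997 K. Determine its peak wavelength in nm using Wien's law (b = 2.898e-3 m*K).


lam_max = b / T = 2.898e-3 / 17997 = 1.610e-07 m = 161.0268 nm

161.0268 nm


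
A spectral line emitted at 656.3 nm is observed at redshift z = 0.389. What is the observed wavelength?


lam_obs = lam_emit * (1 + z) = 656.3 * (1 + 0.389) = 911.6007

911.6007 nm


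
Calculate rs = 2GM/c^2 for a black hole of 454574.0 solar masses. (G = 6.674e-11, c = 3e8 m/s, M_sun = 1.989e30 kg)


M = 454574.0 * 1.989e30 kg = 9.04147686e+35 kg. rs = 2GM/c^2 = 2 * 6.674e-11 * 9.04147686e+35 / (3e8)^2 = 1.341e+09

1.341e+09 m


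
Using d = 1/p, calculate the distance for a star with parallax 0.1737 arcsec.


d = 1/p = 1/0.1737 = 5.7571

5.7571 pc


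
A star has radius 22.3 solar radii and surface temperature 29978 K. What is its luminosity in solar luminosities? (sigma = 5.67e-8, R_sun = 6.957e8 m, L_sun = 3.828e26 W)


R = 22.3 * 6.957e8 m = 1.551411e+10 m. L = 4*pi*R^2*sigma*T^4 = 4*pi*(1.551411e+10)^2 * 5.67e-8 * 29978^4 = 1.385023929e+32 W. L/L_sun = 1.385023929e+32 / 3.828e26 = 361813.9836

361813.9836 L_sun


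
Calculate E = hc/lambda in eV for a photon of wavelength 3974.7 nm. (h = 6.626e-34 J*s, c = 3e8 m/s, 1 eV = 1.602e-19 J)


E = hc/lambda = 6.626e-34 * 3e8 / 3.975e-06 = 5.001e-20 J = 0.3122 eV

0.3122 eV


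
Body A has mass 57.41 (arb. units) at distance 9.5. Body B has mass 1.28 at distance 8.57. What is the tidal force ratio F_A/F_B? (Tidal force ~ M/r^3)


Ratio = (M1/r1^3) / (M2/r2^3) = (57.41/9.5^3) / (1.28/8.57^3) = 32.9268

32.9268


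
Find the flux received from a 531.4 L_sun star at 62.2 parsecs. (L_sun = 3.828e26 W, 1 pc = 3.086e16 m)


F = L / (4*pi*d^2) = 2.034e+29 / (4*pi*(1.919e+18)^2) = 4.394e-09

4.394e-09 W/m^2


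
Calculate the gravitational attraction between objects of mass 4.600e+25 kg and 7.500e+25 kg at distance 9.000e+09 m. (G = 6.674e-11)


F = G*m1*m2/r^2 = 6.674e-11 * 4.600e+25 * 7.500e+25 / (9.000e+09)^2 = 6.674e-11 * 3.450e+51 / 8.100e+19 = 2.843e+21

2.843e+21 N


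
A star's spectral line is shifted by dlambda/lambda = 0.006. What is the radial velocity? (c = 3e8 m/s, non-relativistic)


v = (dlambda/lambda) * c = 0.006 * 3e8 = 1.800e+06

1.800e+06 m/s


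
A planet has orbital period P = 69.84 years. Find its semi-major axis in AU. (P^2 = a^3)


a = P^(2/3) = 69.84^(2/3) = 16.9591

16.9591 AU


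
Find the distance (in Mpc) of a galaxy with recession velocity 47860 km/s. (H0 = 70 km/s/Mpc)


d = v / H0 = 47860 / 70 = 683.7143

683.7143 Mpc


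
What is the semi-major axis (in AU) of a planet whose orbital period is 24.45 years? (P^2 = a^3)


a = P^(2/3) = 24.45^(2/3) = 8.424

8.424 AU


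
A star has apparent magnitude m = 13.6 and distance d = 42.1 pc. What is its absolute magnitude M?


M = m - 5*log10(d) + 5 = 13.6 - 5*log10(42.1) + 5 = 10.4786

10.4786


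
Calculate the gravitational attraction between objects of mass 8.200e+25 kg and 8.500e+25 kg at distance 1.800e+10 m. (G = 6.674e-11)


F = G*m1*m2/r^2 = 6.674e-11 * 8.200e+25 * 8.500e+25 / (1.800e+10)^2 = 6.674e-11 * 6.970e+51 / 3.240e+20 = 1.436e+21

1.436e+21 N


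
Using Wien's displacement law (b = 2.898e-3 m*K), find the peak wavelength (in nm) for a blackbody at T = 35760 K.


lam_max = b / T = 2.898e-3 / 35760 = 8.104e-08 m = 81.0403 nm

81.0403 nm


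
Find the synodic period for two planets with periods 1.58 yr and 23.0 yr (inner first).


1/P_syn = |1/P1 - 1/P2| = |1/1.58 - 1/23.0| => P_syn = 1.6965

1.6965 years


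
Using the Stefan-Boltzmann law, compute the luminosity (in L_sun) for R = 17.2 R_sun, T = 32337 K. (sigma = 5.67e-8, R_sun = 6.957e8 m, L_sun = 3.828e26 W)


R = 17.2 * 6.957e8 m = 1.196604e+10 m. L = 4*pi*R^2*sigma*T^4 = 4*pi*(1.196604e+10)^2 * 5.67e-8 * 32337^4 = 1.115559477e+32 W. L/L_sun = 1.115559477e+32 / 3.828e26 = 291420.971

291420.971 L_sun


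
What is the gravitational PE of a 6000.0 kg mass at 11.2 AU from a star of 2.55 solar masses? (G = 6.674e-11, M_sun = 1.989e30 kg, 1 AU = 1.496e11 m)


M = 2.55 * 1.989e30 kg = 5.07195e+30 kg; r = 11.2 AU * 1.496e11 m/AU = 1.67552e+12 m. U = -GM*m/r = -(6.674e-11 * 5.07195e+30 * 6000.0) / 1.67552e+12 = -1.212e+12

-1.212e+12 J


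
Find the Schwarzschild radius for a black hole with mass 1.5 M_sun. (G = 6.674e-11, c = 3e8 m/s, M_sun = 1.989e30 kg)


M = 1.5 * 1.989e30 kg = 2.9835e+30 kg. rs = 2GM/c^2 = 2 * 6.674e-11 * 2.9835e+30 / (3e8)^2 = 4424.862

4424.862 m


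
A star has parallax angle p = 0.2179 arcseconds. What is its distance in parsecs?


d = 1/p = 1/0.2179 = 4.5893

4.5893 pc


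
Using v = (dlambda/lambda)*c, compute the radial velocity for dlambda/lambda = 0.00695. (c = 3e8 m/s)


v = (dlambda/lambda) * c = 0.00695 * 3e8 = 2.085e+06

2.085e+06 m/s


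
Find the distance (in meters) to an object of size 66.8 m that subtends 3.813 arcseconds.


D = size / theta_rad, theta_rad = 3.813 * pi/(180*3600) = 1.849e-05, D = 3.614e+06

3.614e+06 m


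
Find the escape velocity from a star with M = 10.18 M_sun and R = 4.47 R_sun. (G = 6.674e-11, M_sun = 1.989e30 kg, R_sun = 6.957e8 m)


M = 10.18 * 1.989e30 kg = 2.024802e+31 kg; R = 4.47 * 6.957e8 m = 3.109779e+09 m. v_esc = sqrt(2GM/R) = sqrt(2 * 6.674e-11 * 2.024802e+31 / 3.109779e+09) = 932254.7746

932254.7746 m/s


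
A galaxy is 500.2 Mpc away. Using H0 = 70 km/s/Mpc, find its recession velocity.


v = H0 * d = 70 * 500.2 = 35014.0

35014.0 km/s


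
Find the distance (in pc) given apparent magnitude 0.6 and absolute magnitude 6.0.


d = 10^((m - M + 5)/5) = 10^((0.6 - 6.0 + 5)/5) = 0.8318

0.8318 pc


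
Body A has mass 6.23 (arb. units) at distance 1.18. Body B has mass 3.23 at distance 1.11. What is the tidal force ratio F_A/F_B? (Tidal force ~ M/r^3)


Ratio = (M1/r1^3) / (M2/r2^3) = (6.23/1.18^3) / (3.23/1.11^3) = 1.6055

1.6055


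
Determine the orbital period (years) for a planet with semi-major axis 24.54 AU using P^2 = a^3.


P = a^(3/2) = 24.54^1.5 = 121.5659

121.5659 years


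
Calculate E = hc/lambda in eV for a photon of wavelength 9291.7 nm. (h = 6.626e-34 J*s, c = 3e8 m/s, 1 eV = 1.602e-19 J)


E = hc/lambda = 6.626e-34 * 3e8 / 9.292e-06 = 2.139e-20 J = 0.1335 eV

0.1335 eV


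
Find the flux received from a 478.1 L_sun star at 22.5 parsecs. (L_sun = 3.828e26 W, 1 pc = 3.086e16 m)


F = L / (4*pi*d^2) = 1.830e+29 / (4*pi*(6.944e+17)^2) = 3.021e-08

3.021e-08 W/m^2


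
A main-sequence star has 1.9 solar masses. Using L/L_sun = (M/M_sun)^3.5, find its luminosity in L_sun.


L/L_sun = (M/M_sun)^3.5 = 1.9^3.5 = 9.4545

9.4545 L_sun


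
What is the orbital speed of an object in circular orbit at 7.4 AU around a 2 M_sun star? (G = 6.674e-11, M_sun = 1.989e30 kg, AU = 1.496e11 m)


v = sqrt(GM/r) = sqrt(6.674e-11 * 3.978e+30 / 1.107e+12) = 15486.1633

15486.1633 m/s


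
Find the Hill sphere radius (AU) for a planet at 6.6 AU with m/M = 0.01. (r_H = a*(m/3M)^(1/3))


r_H = a * (m/3M)^(1/3) = 6.6 * (0.01/3)^(1/3) = 0.9859

0.9859 AU


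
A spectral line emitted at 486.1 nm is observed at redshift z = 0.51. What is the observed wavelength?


lam_obs = lam_emit * (1 + z) = 486.1 * (1 + 0.51) = 734.011

734.011 nm


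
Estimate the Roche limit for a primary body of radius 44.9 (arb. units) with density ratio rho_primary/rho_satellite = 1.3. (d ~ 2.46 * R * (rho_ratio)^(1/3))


d_Roche = 2.46 * 44.9 * 1.3^(1/3) = 120.5487

120.5487


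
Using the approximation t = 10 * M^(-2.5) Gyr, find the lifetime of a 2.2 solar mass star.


t = 10 * M^(-2.5) = 10 * 2.2^(-2.5) = 1.393

1.393 Gyr


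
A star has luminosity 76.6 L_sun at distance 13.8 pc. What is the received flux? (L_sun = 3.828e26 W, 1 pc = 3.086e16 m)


F = L / (4*pi*d^2) = 2.932e+28 / (4*pi*(4.259e+17)^2) = 1.287e-08

1.287e-08 W/m^2


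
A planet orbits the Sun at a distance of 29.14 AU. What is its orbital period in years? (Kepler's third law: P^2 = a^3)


P = a^(3/2) = 29.14^1.5 = 157.302

157.302 years


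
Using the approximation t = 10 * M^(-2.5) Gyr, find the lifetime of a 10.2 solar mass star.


t = 10 * M^(-2.5) = 10 * 10.2^(-2.5) = 0.0301

0.0301 Gyr


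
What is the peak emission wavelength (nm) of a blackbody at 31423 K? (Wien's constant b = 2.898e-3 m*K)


lam_max = b / T = 2.898e-3 / 31423 = 9.223e-08 m = 92.2254 nm

92.2254 nm


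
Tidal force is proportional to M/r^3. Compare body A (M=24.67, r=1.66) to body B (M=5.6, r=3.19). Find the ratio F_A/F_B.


Ratio = (M1/r1^3) / (M2/r2^3) = (24.67/1.66^3) / (5.6/3.19^3) = 31.2629

31.2629


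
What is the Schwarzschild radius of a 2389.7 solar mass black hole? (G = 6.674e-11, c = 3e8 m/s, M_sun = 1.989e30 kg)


M = 2389.7 * 1.989e30 kg = 4.7531133e+33 kg. rs = 2GM/c^2 = 2 * 6.674e-11 * 4.7531133e+33 / (3e8)^2 = 7.049e+06

7.049e+06 m


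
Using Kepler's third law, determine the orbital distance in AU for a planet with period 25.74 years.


a = P^(2/3) = 25.74^(2/3) = 8.7178

8.7178 AU


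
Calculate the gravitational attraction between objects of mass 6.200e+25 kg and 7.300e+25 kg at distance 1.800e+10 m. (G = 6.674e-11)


F = G*m1*m2/r^2 = 6.674e-11 * 6.200e+25 * 7.300e+25 / (1.800e+10)^2 = 6.674e-11 * 4.526e+51 / 3.240e+20 = 9.323e+20

9.323e+20 N


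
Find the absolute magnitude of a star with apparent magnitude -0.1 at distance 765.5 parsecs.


M = m - 5*log10(d) + 5 = -0.1 - 5*log10(765.5) + 5 = -9.5197

-9.5197


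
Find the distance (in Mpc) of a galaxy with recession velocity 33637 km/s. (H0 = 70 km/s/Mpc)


d = v / H0 = 33637 / 70 = 480.5286

480.5286 Mpc


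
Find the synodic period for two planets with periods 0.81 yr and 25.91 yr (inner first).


1/P_syn = |1/P1 - 1/P2| = |1/0.81 - 1/25.91| => P_syn = 0.8361

0.8361 years


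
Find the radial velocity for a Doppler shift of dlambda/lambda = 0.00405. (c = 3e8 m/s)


v = (dlambda/lambda) * c = 0.00405 * 3e8 = 1.215e+06

1.215e+06 m/s


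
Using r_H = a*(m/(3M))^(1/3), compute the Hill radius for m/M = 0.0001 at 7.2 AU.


r_H = a * (m/3M)^(1/3) = 7.2 * (0.0001/3)^(1/3) = 0.2317

0.2317 AU


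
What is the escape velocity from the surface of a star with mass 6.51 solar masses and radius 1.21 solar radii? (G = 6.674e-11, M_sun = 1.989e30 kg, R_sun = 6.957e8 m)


M = 6.51 * 1.989e30 kg = 1.294839e+31 kg; R = 1.21 * 6.957e8 m = 8.41797e+08 m. v_esc = sqrt(2GM/R) = sqrt(2 * 6.674e-11 * 1.294839e+31 / 8.41797e+08) = 1.433e+06

1.433e+06 m/s


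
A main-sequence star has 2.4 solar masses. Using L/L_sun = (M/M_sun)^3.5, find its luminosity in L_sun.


L/L_sun = (M/M_sun)^3.5 = 2.4^3.5 = 21.416

21.416 L_sun


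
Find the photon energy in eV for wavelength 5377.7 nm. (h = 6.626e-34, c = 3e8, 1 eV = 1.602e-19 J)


E = hc/lambda = 6.626e-34 * 3e8 / 5.378e-06 = 3.696e-20 J = 0.2307 eV

0.2307 eV


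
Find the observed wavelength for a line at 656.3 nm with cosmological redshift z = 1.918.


lam_obs = lam_emit * (1 + z) = 656.3 * (1 + 1.918) = 1915.0834

1915.0834 nm


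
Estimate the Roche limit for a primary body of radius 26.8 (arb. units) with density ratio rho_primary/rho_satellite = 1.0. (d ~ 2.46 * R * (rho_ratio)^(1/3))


d_Roche = 2.46 * 26.8 * 1.0^(1/3) = 65.928

65.928


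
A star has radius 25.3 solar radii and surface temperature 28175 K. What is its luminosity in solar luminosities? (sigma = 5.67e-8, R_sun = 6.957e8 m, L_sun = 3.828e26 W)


R = 25.3 * 6.957e8 m = 1.760121e+10 m. L = 4*pi*R^2*sigma*T^4 = 4*pi*(1.760121e+10)^2 * 5.67e-8 * 28175^4 = 1.39102095e+32 W. L/L_sun = 1.39102095e+32 / 3.828e26 = 363380.6034

363380.6034 L_sun


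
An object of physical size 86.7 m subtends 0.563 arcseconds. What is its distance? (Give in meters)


D = size / theta_rad, theta_rad = 0.563 * pi/(180*3600) = 2.730e-06, D = 3.176e+07

3.176e+07 m


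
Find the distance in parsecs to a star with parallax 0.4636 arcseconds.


d = 1/p = 1/0.4636 = 2.157

2.157 pc


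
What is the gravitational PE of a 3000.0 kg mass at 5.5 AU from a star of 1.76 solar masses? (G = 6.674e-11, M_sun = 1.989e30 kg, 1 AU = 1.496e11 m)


M = 1.76 * 1.989e30 kg = 3.50064e+30 kg; r = 5.5 AU * 1.496e11 m/AU = 8.228e+11 m. U = -GM*m/r = -(6.674e-11 * 3.50064e+30 * 3000.0) / 8.228e+11 = -8.518e+11

-8.518e+11 J


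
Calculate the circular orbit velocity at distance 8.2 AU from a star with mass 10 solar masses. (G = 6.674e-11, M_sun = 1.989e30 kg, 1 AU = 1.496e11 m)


v = sqrt(GM/r) = sqrt(6.674e-11 * 1.989e+31 / 1.227e+12) = 32895.5968

32895.5968 m/s


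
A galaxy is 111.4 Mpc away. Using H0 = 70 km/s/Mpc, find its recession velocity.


v = H0 * d = 70 * 111.4 = 7798.0

7798.0 km/s


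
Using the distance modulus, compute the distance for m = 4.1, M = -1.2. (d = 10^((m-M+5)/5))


d = 10^((m - M + 5)/5) = 10^((4.1 - -1.2 + 5)/5) = 114.8154

114.8154 pc


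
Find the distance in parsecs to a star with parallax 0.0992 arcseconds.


d = 1/p = 1/0.0992 = 10.0806

10.0806 pc


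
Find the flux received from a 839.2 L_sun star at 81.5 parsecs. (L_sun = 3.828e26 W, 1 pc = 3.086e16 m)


F = L / (4*pi*d^2) = 3.212e+29 / (4*pi*(2.515e+18)^2) = 4.041e-09

4.041e-09 W/m^2


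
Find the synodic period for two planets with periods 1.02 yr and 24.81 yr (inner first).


1/P_syn = |1/P1 - 1/P2| = |1/1.02 - 1/24.81| => P_syn = 1.0637

1.0637 years


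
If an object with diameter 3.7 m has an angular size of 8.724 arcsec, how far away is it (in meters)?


D = size / theta_rad, theta_rad = 8.724 * pi/(180*3600) = 4.230e-05, D = 87480.4887

87480.4887 m


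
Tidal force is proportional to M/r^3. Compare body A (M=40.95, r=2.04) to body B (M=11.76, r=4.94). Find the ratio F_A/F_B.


Ratio = (M1/r1^3) / (M2/r2^3) = (40.95/2.04^3) / (11.76/4.94^3) = 49.4467

49.4467


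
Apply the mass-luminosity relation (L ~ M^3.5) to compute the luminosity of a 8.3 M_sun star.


L/L_sun = (M/M_sun)^3.5 = 8.3^3.5 = 1647.3024

1647.3024 L_sun


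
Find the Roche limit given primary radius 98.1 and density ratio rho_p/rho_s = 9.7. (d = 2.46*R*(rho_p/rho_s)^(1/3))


d_Roche = 2.46 * 98.1 * 9.7^(1/3) = 514.669

514.669


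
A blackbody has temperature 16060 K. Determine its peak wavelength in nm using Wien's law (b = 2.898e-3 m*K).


lam_max = b / T = 2.898e-3 / 16060 = 1.804e-07 m = 180.4483 nm

180.4483 nm


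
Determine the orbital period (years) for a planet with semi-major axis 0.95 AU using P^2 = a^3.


P = a^(3/2) = 0.95^1.5 = 0.9259

0.9259 years


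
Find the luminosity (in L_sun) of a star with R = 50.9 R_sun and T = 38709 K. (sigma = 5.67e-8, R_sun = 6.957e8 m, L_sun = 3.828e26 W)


R = 50.9 * 6.957e8 m = 3.541113e+10 m. L = 4*pi*R^2*sigma*T^4 = 4*pi*(3.541113e+10)^2 * 5.67e-8 * 38709^4 = 2.005950917e+33 W. L/L_sun = 2.005950917e+33 / 3.828e26 = 5.240e+06

5.240e+06 L_sun


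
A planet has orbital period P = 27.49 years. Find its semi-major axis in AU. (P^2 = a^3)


a = P^(2/3) = 27.49^(2/3) = 9.1086

9.1086 AU


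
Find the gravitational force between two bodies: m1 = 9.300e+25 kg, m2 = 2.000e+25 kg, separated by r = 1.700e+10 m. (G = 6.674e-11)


F = G*m1*m2/r^2 = 6.674e-11 * 9.300e+25 * 2.000e+25 / (1.700e+10)^2 = 6.674e-11 * 1.860e+51 / 2.890e+20 = 4.295e+20

4.295e+20 N


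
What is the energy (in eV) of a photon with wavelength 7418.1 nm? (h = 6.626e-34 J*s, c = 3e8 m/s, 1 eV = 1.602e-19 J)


E = hc/lambda = 6.626e-34 * 3e8 / 7.418e-06 = 2.680e-20 J = 0.1673 eV

0.1673 eV


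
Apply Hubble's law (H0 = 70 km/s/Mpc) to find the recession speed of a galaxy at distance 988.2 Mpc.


v = H0 * d = 70 * 988.2 = 69174.0

69174.0 km/s


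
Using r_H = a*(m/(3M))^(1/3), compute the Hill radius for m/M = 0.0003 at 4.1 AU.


r_H = a * (m/3M)^(1/3) = 4.1 * (0.0003/3)^(1/3) = 0.1903

0.1903 AU


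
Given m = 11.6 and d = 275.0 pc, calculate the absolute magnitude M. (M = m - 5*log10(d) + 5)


M = m - 5*log10(d) + 5 = 11.6 - 5*log10(275.0) + 5 = 4.4033

4.4033


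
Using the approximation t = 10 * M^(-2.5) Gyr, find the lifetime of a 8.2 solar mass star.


t = 10 * M^(-2.5) = 10 * 8.2^(-2.5) = 0.0519

0.0519 Gyr


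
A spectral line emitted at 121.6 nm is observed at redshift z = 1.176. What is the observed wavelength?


lam_obs = lam_emit * (1 + z) = 121.6 * (1 + 1.176) = 264.6016

264.6016 nm


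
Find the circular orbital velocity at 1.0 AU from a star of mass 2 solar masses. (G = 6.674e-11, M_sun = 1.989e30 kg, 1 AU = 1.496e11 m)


v = sqrt(GM/r) = sqrt(6.674e-11 * 3.978e+30 / 1.496e+11) = 42126.9186

42126.9186 m/s


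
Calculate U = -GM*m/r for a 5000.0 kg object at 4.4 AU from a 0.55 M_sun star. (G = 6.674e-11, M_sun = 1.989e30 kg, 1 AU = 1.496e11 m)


M = 0.55 * 1.989e30 kg = 1.09395e+30 kg; r = 4.4 AU * 1.496e11 m/AU = 6.5824e+11 m. U = -GM*m/r = -(6.674e-11 * 1.09395e+30 * 5000.0) / 6.5824e+11 = -5.546e+11

-5.546e+11 J


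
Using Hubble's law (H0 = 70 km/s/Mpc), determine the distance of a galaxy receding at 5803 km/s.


d = v / H0 = 5803 / 70 = 82.9

82.9 Mpc


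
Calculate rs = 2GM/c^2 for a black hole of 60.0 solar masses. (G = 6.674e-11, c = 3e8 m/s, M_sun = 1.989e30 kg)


M = 60.0 * 1.989e30 kg = 1.1934e+32 kg. rs = 2GM/c^2 = 2 * 6.674e-11 * 1.1934e+32 / (3e8)^2 = 176994.48

176994.48 m


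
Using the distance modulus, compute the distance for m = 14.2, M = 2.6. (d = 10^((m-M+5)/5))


d = 10^((m - M + 5)/5) = 10^((14.2 - 2.6 + 5)/5) = 2089.2961

2089.2961 pc


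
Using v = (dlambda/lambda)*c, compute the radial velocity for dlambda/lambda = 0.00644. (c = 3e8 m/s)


v = (dlambda/lambda) * c = 0.00644 * 3e8 = 1.932e+06

1.932e+06 m/s


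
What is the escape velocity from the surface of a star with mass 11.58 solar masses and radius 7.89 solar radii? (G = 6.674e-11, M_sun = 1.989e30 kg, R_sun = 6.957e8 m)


M = 11.58 * 1.989e30 kg = 2.303262e+31 kg; R = 7.89 * 6.957e8 m = 5.489073e+09 m. v_esc = sqrt(2GM/R) = sqrt(2 * 6.674e-11 * 2.303262e+31 / 5.489073e+09) = 748393.9482

748393.9482 m/s


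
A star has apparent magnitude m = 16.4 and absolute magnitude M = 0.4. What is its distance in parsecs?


d = 10^((m - M + 5)/5) = 10^((16.4 - 0.4 + 5)/5) = 15848.9319

15848.9319 pc


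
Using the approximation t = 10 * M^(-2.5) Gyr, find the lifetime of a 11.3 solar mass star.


t = 10 * M^(-2.5) = 10 * 11.3^(-2.5) = 0.0233

0.0233 Gyr


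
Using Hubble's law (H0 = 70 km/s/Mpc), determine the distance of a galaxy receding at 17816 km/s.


d = v / H0 = 17816 / 70 = 254.5143

254.5143 Mpc


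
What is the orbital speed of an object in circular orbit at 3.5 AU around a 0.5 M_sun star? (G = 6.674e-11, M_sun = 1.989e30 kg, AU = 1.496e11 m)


v = sqrt(GM/r) = sqrt(6.674e-11 * 9.945e+29 / 5.236e+11) = 11258.8926

11258.8926 m/s


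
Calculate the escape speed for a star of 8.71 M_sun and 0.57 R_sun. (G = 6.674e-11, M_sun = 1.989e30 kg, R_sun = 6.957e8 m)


M = 8.71 * 1.989e30 kg = 1.732419e+31 kg; R = 0.57 * 6.957e8 m = 3.96549e+08 m. v_esc = sqrt(2GM/R) = sqrt(2 * 6.674e-11 * 1.732419e+31 / 3.96549e+08) = 2.415e+06

2.415e+06 m/s


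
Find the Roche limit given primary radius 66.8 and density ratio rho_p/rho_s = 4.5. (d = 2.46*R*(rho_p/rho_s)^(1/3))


d_Roche = 2.46 * 66.8 * 4.5^(1/3) = 271.2996

271.2996


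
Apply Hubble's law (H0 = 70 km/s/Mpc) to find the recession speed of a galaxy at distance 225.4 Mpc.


v = H0 * d = 70 * 225.4 = 15778.0

15778.0 km/s


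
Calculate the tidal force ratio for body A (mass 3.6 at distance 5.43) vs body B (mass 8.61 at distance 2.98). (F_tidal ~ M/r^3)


Ratio = (M1/r1^3) / (M2/r2^3) = (3.6/5.43^3) / (8.61/2.98^3) = 0.0691

0.0691


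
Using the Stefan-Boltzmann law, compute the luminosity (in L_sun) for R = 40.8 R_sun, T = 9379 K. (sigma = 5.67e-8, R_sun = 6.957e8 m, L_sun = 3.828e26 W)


R = 40.8 * 6.957e8 m = 2.838456e+10 m. L = 4*pi*R^2*sigma*T^4 = 4*pi*(2.838456e+10)^2 * 5.67e-8 * 9379^4 = 4.442049556e+30 W. L/L_sun = 4.442049556e+30 / 3.828e26 = 11604.1002

11604.1002 L_sun


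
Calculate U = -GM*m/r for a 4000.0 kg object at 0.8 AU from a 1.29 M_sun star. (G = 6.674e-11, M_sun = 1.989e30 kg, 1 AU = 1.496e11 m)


M = 1.29 * 1.989e30 kg = 2.56581e+30 kg; r = 0.8 AU * 1.496e11 m/AU = 1.1968e+11 m. U = -GM*m/r = -(6.674e-11 * 2.56581e+30 * 4000.0) / 1.1968e+11 = -5.723e+12

-5.723e+12 J


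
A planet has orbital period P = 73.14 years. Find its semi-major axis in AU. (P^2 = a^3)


a = P^(2/3) = 73.14^(2/3) = 17.4892

17.4892 AU


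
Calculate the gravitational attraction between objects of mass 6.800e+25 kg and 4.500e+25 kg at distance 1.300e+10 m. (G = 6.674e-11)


F = G*m1*m2/r^2 = 6.674e-11 * 6.800e+25 * 4.500e+25 / (1.300e+10)^2 = 6.674e-11 * 3.060e+51 / 1.690e+20 = 1.208e+21

1.208e+21 N


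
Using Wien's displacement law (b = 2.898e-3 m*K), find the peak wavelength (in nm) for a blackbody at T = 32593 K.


lam_max = b / T = 2.898e-3 / 32593 = 8.891e-08 m = 88.9148 nm

88.9148 nm


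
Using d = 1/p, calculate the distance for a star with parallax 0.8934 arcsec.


d = 1/p = 1/0.8934 = 1.1193

1.1193 pc


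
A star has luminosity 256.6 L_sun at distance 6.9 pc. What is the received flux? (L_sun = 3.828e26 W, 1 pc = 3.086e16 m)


F = L / (4*pi*d^2) = 9.823e+28 / (4*pi*(2.129e+17)^2) = 1.724e-07

1.724e-07 W/m^2


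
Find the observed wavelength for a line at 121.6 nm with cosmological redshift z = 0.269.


lam_obs = lam_emit * (1 + z) = 121.6 * (1 + 0.269) = 154.3104

154.3104 nm


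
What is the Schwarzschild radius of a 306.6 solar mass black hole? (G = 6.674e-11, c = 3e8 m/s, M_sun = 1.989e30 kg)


M = 306.6 * 1.989e30 kg = 6.098274e+32 kg. rs = 2GM/c^2 = 2 * 6.674e-11 * 6.098274e+32 / (3e8)^2 = 904441.7928

904441.7928 m


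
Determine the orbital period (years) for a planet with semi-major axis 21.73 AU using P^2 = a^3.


P = a^(3/2) = 21.73^1.5 = 101.2954

101.2954 years


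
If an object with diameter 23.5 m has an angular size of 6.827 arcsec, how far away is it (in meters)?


D = size / theta_rad, theta_rad = 6.827 * pi/(180*3600) = 3.310e-05, D = 710007.7555

710007.7555 m


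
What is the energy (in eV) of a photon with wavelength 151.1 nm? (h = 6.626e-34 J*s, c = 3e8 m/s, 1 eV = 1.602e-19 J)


E = hc/lambda = 6.626e-34 * 3e8 / 1.511e-07 = 1.316e-18 J = 8.2119 eV

8.2119 eV


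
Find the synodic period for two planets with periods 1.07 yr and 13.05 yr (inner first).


1/P_syn = |1/P1 - 1/P2| = |1/1.07 - 1/13.05| => P_syn = 1.1656

1.1656 years


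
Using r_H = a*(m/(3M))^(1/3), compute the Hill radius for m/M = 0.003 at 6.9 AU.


r_H = a * (m/3M)^(1/3) = 6.9 * (0.003/3)^(1/3) = 0.69

0.69 AU


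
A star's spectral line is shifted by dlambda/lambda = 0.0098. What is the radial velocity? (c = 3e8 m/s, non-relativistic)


v = (dlambda/lambda) * c = 0.0098 * 3e8 = 2.940e+06

2.940e+06 m/s


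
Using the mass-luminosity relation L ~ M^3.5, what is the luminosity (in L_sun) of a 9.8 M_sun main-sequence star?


L/L_sun = (M/M_sun)^3.5 = 9.8^3.5 = 2946.397

2946.397 L_sun


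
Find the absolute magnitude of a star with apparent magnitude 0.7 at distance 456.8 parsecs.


M = m - 5*log10(d) + 5 = 0.7 - 5*log10(456.8) + 5 = -7.5986

-7.5986


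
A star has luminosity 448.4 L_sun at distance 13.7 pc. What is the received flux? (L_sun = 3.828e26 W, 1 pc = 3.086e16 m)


F = L / (4*pi*d^2) = 1.716e+29 / (4*pi*(4.228e+17)^2) = 7.642e-08

7.642e-08 W/m^2


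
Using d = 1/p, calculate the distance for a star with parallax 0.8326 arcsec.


d = 1/p = 1/0.8326 = 1.2011

1.2011 pc


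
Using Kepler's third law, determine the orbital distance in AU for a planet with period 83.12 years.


a = P^(2/3) = 83.12^(2/3) = 19.046

19.046 AU


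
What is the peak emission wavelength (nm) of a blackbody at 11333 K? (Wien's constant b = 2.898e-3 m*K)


lam_max = b / T = 2.898e-3 / 11333 = 2.557e-07 m = 255.7134 nm

255.7134 nm


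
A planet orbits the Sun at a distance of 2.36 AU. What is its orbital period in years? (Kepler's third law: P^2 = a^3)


P = a^(3/2) = 2.36^1.5 = 3.6255

3.6255 years


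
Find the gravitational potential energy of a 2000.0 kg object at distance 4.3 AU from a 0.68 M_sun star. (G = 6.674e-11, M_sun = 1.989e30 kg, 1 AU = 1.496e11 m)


M = 0.68 * 1.989e30 kg = 1.35252e+30 kg; r = 4.3 AU * 1.496e11 m/AU = 6.4328e+11 m. U = -GM*m/r = -(6.674e-11 * 1.35252e+30 * 2000.0) / 6.4328e+11 = -2.806e+11

-2.806e+11 J


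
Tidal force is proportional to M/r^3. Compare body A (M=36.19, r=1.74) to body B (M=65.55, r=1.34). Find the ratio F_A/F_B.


Ratio = (M1/r1^3) / (M2/r2^3) = (36.19/1.74^3) / (65.55/1.34^3) = 0.2522

0.2522


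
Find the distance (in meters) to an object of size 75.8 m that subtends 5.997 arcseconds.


D = size / theta_rad, theta_rad = 5.997 * pi/(180*3600) = 2.907e-05, D = 2.607e+06

2.607e+06 m


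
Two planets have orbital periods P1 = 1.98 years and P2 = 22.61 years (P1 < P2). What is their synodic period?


1/P_syn = |1/P1 - 1/P2| = |1/1.98 - 1/22.61| => P_syn = 2.17

2.17 years


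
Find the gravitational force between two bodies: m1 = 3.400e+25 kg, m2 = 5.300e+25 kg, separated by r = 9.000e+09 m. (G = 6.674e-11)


F = G*m1*m2/r^2 = 6.674e-11 * 3.400e+25 * 5.300e+25 / (9.000e+09)^2 = 6.674e-11 * 1.802e+51 / 8.100e+19 = 1.485e+21

1.485e+21 N


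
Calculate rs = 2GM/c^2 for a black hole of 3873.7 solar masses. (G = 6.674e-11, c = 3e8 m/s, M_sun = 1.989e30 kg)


M = 3873.7 * 1.989e30 kg = 7.7047893e+33 kg. rs = 2GM/c^2 = 2 * 6.674e-11 * 7.7047893e+33 / (3e8)^2 = 1.143e+07

1.143e+07 m


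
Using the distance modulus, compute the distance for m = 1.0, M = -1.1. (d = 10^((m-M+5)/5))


d = 10^((m - M + 5)/5) = 10^((1.0 - -1.1 + 5)/5) = 26.3027

26.3027 pc


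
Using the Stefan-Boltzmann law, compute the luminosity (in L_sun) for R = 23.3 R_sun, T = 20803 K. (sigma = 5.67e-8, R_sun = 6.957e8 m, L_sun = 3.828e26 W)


R = 23.3 * 6.957e8 m = 1.620981e+10 m. L = 4*pi*R^2*sigma*T^4 = 4*pi*(1.620981e+10)^2 * 5.67e-8 * 20803^4 = 3.506328873e+31 W. L/L_sun = 3.506328873e+31 / 3.828e26 = 91596.888

91596.888 L_sun


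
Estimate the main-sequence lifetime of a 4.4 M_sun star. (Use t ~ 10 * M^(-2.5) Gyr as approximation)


t = 10 * M^(-2.5) = 10 * 4.4^(-2.5) = 0.2462

0.2462 Gyr


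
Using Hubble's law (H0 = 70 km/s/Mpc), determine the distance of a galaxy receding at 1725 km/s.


d = v / H0 = 1725 / 70 = 24.6429

24.6429 Mpc


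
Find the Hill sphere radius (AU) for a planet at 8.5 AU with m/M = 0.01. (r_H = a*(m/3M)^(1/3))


r_H = a * (m/3M)^(1/3) = 8.5 * (0.01/3)^(1/3) = 1.2697

1.2697 AU


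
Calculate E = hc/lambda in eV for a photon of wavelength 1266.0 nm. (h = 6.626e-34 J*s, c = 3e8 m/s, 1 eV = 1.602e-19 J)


E = hc/lambda = 6.626e-34 * 3e8 / 1.266e-06 = 1.570e-19 J = 0.9801 eV

0.9801 eV


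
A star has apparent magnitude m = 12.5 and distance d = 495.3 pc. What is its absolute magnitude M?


M = m - 5*log10(d) + 5 = 12.5 - 5*log10(495.3) + 5 = 4.0257

4.0257


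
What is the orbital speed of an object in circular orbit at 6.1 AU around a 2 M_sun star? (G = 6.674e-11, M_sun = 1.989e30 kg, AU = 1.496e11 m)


v = sqrt(GM/r) = sqrt(6.674e-11 * 3.978e+30 / 9.126e+11) = 17056.6908

17056.6908 m/s


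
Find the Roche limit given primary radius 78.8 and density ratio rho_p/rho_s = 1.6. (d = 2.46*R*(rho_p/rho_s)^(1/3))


d_Roche = 2.46 * 78.8 * 1.6^(1/3) = 226.726

226.726


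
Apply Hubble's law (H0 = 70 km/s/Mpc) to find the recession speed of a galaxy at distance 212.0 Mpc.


v = H0 * d = 70 * 212.0 = 14840.0

14840.0 km/s


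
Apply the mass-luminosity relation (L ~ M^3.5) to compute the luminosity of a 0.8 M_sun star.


L/L_sun = (M/M_sun)^3.5 = 0.8^3.5 = 0.4579

0.4579 L_sun


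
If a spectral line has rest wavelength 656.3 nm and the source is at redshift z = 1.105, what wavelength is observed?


lam_obs = lam_emit * (1 + z) = 656.3 * (1 + 1.105) = 1381.5115

1381.5115 nm


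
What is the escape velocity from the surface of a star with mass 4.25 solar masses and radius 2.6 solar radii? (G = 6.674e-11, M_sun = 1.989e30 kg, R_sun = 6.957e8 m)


M = 4.25 * 1.989e30 kg = 8.45325e+30 kg; R = 2.6 * 6.957e8 m = 1.80882e+09 m. v_esc = sqrt(2GM/R) = sqrt(2 * 6.674e-11 * 8.45325e+30 / 1.80882e+09) = 789809.3667

789809.3667 m/s


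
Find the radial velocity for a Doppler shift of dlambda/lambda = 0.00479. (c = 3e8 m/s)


v = (dlambda/lambda) * c = 0.00479 * 3e8 = 1.437e+06

1.437e+06 m/s


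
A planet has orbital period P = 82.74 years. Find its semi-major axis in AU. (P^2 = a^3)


a = P^(2/3) = 82.74^(2/3) = 18.9879

18.9879 AU


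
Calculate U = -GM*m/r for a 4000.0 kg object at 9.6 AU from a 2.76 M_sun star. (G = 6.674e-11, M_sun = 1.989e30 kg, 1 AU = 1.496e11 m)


M = 2.76 * 1.989e30 kg = 5.48964e+30 kg; r = 9.6 AU * 1.496e11 m/AU = 1.43616e+12 m. U = -GM*m/r = -(6.674e-11 * 5.48964e+30 * 4000.0) / 1.43616e+12 = -1.020e+12

-1.020e+12 J


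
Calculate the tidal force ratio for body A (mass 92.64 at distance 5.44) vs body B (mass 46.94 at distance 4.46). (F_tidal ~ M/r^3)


Ratio = (M1/r1^3) / (M2/r2^3) = (92.64/5.44^3) / (46.94/4.46^3) = 1.0876

1.0876


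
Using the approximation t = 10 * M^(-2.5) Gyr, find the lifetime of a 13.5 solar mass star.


t = 10 * M^(-2.5) = 10 * 13.5^(-2.5) = 0.0149

0.0149 Gyr


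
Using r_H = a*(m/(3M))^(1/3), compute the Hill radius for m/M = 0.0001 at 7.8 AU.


r_H = a * (m/3M)^(1/3) = 7.8 * (0.0001/3)^(1/3) = 0.251

0.251 AU


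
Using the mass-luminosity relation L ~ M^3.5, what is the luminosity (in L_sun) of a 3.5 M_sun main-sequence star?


L/L_sun = (M/M_sun)^3.5 = 3.5^3.5 = 80.2118

80.2118 L_sun


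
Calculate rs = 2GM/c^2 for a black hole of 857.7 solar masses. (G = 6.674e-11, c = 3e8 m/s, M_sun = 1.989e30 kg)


M = 857.7 * 1.989e30 kg = 1.7059653e+33 kg. rs = 2GM/c^2 = 2 * 6.674e-11 * 1.7059653e+33 / (3e8)^2 = 2.530e+06

2.530e+06 m


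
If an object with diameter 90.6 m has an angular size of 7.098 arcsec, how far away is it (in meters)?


D = size / theta_rad, theta_rad = 7.098 * pi/(180*3600) = 3.441e-05, D = 2.633e+06

2.633e+06 m


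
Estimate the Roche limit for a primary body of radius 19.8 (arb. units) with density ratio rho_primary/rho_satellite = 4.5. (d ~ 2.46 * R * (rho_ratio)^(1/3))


d_Roche = 2.46 * 19.8 * 4.5^(1/3) = 80.4151

80.4151


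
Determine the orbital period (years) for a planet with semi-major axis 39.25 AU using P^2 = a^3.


P = a^(3/2) = 39.25^1.5 = 245.9005

245.9005 years


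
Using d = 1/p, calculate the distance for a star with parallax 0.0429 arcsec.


d = 1/p = 1/0.0429 = 23.31

23.31 pc


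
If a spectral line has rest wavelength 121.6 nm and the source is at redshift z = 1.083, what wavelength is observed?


lam_obs = lam_emit * (1 + z) = 121.6 * (1 + 1.083) = 253.2928

253.2928 nm


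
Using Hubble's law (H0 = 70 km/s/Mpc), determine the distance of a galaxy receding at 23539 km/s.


d = v / H0 = 23539 / 70 = 336.2714

336.2714 Mpc


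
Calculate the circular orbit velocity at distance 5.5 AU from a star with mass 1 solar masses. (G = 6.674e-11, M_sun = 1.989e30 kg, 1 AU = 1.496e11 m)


v = sqrt(GM/r) = sqrt(6.674e-11 * 1.989e+30 / 8.228e+11) = 12701.7439

12701.7439 m/s


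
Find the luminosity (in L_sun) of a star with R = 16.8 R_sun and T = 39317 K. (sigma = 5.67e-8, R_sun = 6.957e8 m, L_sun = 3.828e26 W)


R = 16.8 * 6.957e8 m = 1.168776e+10 m. L = 4*pi*R^2*sigma*T^4 = 4*pi*(1.168776e+10)^2 * 5.67e-8 * 39317^4 = 2.325824725e+32 W. L/L_sun = 2.325824725e+32 / 3.828e26 = 607582.2167

607582.2167 L_sun


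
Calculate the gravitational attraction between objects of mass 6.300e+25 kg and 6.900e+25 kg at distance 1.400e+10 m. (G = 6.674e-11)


F = G*m1*m2/r^2 = 6.674e-11 * 6.300e+25 * 6.900e+25 / (1.400e+10)^2 = 6.674e-11 * 4.347e+51 / 1.960e+20 = 1.480e+21

1.480e+21 N


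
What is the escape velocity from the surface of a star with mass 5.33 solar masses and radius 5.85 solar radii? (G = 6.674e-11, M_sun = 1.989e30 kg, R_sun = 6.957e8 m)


M = 5.33 * 1.989e30 kg = 1.060137e+31 kg; R = 5.85 * 6.957e8 m = 4.069845e+09 m. v_esc = sqrt(2GM/R) = sqrt(2 * 6.674e-11 * 1.060137e+31 / 4.069845e+09) = 589657.9529

589657.9529 m/s


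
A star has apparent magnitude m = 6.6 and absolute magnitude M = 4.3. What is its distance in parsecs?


d = 10^((m - M + 5)/5) = 10^((6.6 - 4.3 + 5)/5) = 28.8403

28.8403 pc


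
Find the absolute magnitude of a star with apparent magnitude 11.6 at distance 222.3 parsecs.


M = m - 5*log10(d) + 5 = 11.6 - 5*log10(222.3) + 5 = 4.8653

4.8653


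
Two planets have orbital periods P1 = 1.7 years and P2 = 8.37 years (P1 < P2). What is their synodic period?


1/P_syn = |1/P1 - 1/P2| = |1/1.7 - 1/8.37| => P_syn = 2.1333

2.1333 years


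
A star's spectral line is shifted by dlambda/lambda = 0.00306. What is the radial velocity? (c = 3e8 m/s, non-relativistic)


v = (dlambda/lambda) * c = 0.00306 * 3e8 = 918000.0

918000.0 m/s


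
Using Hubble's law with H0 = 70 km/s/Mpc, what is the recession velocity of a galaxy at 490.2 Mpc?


v = H0 * d = 70 * 490.2 = 34314.0

34314.0 km/s


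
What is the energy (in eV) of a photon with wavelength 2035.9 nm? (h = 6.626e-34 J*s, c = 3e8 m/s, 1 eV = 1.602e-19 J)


E = hc/lambda = 6.626e-34 * 3e8 / 2.036e-06 = 9.764e-20 J = 0.6095 eV

0.6095 eV


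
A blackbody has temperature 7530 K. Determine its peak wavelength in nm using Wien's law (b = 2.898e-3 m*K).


lam_max = b / T = 2.898e-3 / 7530 = 3.849e-07 m = 384.8606 nm

384.8606 nm


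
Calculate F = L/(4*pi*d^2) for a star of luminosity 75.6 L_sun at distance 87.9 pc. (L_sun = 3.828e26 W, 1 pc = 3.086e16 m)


F = L / (4*pi*d^2) = 2.894e+28 / (4*pi*(2.713e+18)^2) = 3.130e-10

3.130e-10 W/m^2


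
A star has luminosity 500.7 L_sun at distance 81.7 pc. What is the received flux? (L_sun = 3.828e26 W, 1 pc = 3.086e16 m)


F = L / (4*pi*d^2) = 1.917e+29 / (4*pi*(2.521e+18)^2) = 2.399e-09

2.399e-09 W/m^2


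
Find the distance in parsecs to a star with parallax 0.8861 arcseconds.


d = 1/p = 1/0.8861 = 1.1285

1.1285 pc


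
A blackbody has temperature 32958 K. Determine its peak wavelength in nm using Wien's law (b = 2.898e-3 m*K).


lam_max = b / T = 2.898e-3 / 32958 = 8.793e-08 m = 87.9301 nm

87.9301 nm


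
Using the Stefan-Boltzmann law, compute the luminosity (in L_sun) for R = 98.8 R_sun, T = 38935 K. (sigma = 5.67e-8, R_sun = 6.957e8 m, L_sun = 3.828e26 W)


R = 98.8 * 6.957e8 m = 6.873516e+10 m. L = 4*pi*R^2*sigma*T^4 = 4*pi*(6.873516e+10)^2 * 5.67e-8 * 38935^4 = 7.735912252e+33 W. L/L_sun = 7.735912252e+33 / 3.828e26 = 2.021e+07

2.021e+07 L_sun


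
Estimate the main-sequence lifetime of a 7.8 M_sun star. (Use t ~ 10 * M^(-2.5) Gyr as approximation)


t = 10 * M^(-2.5) = 10 * 7.8^(-2.5) = 0.0589

0.0589 Gyr


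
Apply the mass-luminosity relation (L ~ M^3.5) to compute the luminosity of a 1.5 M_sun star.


L/L_sun = (M/M_sun)^3.5 = 1.5^3.5 = 4.1335

4.1335 L_sun


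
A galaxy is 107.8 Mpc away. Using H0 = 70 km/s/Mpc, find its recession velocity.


v = H0 * d = 70 * 107.8 = 7546.0

7546.0 km/s


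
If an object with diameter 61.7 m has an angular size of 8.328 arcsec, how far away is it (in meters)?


D = size / theta_rad, theta_rad = 8.328 * pi/(180*3600) = 4.038e-05, D = 1.528e+06

1.528e+06 m


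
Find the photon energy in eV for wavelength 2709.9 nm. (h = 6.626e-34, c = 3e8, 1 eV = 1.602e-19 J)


E = hc/lambda = 6.626e-34 * 3e8 / 2.710e-06 = 7.335e-20 J = 0.4579 eV

0.4579 eV


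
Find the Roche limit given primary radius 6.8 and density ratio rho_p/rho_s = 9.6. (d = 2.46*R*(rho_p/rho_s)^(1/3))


d_Roche = 2.46 * 6.8 * 9.6^(1/3) = 35.5523

35.5523


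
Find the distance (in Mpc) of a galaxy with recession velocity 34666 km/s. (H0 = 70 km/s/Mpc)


d = v / H0 = 34666 / 70 = 495.2286

495.2286 Mpc


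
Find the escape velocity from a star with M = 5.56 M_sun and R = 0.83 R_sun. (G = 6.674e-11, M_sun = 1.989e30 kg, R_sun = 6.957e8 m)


M = 5.56 * 1.989e30 kg = 1.105884e+31 kg; R = 0.83 * 6.957e8 m = 5.77431e+08 m. v_esc = sqrt(2GM/R) = sqrt(2 * 6.674e-11 * 1.105884e+31 / 5.77431e+08) = 1.599e+06

1.599e+06 m/s


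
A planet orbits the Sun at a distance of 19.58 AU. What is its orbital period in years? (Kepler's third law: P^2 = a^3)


P = a^(3/2) = 19.58^1.5 = 86.6401

86.6401 years


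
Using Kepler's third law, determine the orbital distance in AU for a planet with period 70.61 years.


a = P^(2/3) = 70.61^(2/3) = 17.0835

17.0835 AU


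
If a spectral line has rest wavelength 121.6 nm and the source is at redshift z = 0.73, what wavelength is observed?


lam_obs = lam_emit * (1 + z) = 121.6 * (1 + 0.73) = 210.368

210.368 nm
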